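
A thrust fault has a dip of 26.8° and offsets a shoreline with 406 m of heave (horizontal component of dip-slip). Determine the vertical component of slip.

throw = heave × tan(dip) = 406 × tan(26.8°) = 205 m

205 m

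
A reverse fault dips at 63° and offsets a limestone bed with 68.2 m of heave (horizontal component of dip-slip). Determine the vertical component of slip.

throw = heave × tan(dip) = 68.2 × tan(63°) = 134 m

134 m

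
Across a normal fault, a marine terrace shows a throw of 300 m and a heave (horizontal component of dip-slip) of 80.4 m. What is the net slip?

311 m

net slip = √(throw² + heave²) = √(300² + 80.4²) = 311 m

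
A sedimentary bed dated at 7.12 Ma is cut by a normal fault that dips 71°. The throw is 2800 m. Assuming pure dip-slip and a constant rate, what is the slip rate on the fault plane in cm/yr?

dip-slip = throw / sin(dip) = 2800 m / sin(71°) = 2961 m
rate = 2961 m / 7.12 Ma = 0.000416 m/yr = 0.0416 cm/yr

0.0416 cm/yr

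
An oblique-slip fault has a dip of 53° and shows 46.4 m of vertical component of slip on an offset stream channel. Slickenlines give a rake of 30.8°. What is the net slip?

dip-slip = throw / sin(dip) = 46.4 / sin(53°) = 58.10 m
net slip = dip-slip / sin(rake) = 58.10 / sin(30.8°) = 113 m

113 m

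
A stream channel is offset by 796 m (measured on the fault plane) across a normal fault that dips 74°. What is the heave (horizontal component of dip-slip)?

heave = dip-slip × cos(dip) = 796 m × cos(74°) = 219 m

219 m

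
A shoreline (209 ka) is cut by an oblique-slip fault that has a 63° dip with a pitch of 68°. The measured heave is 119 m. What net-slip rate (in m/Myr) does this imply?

dip-slip = heave / cos(dip) = 119 / cos(63°) = 262.1 m
net slip = dip-slip / sin(rake) = 262.1 / sin(68°) = 282.7 m
rate = 282.7 m / 209 ka = 0.00135 m/yr = 1350 m/Myr

1350 m/Myr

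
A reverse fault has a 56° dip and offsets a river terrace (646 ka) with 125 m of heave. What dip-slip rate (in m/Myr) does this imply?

dip-slip = heave / cos(dip) = 125 m / cos(56°) = 223.5 m
rate = 223.5 m / 646 ka = 0.000346 m/yr = 346 m/Myr

346 m/Myr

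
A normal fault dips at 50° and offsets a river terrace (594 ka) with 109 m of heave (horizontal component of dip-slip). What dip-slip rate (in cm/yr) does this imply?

dip-slip = heave / cos(dip) = 109 m / cos(50°) = 169.6 m
rate = 169.6 m / 594 ka = 0.000285 m/yr = 0.0285 cm/yr

0.0285 cm/yr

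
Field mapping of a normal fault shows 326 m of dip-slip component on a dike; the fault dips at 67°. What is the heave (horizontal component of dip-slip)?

heave = dip-slip × cos(dip) = 326 m × cos(67°) = 127 m

127 m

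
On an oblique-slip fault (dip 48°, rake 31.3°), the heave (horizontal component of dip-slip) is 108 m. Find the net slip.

311 m

dip-slip = heave / cos(dip) = 108 / cos(48°) = 161.4 m
net slip = dip-slip / sin(rake) = 161.4 / sin(31.3°) = 311 m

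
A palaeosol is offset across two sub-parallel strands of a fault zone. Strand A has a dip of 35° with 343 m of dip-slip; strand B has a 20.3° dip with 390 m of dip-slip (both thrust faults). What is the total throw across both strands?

throw_A = 343 × sin(35°) = 196.7 m
throw_B = 390 × sin(20.3°) = 135.3 m
total = 196.7 + 135.3 = 332 m

332 m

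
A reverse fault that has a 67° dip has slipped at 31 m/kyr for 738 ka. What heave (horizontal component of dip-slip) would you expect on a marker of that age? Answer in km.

dip-slip = rate × time = 31 m/kyr × 738 ka = 22880 m
heave = dip-slip × cos(dip) = 22880 × cos(67°) = 8940 m = 8.94 km

8.94 km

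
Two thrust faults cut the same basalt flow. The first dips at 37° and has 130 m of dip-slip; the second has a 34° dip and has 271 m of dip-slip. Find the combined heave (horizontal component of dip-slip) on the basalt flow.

heave_A = 130 × cos(37°) = 103.8 m
heave_B = 271 × cos(34°) = 224.7 m
total = 103.8 + 224.7 = 328 m

328 m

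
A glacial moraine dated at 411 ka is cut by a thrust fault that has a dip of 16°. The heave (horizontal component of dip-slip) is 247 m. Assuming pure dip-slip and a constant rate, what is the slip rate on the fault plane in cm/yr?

dip-slip = heave / cos(dip) = 247 m / cos(16°) = 257 m
rate = 257 m / 411 ka = 0.000625 m/yr = 0.0625 cm/yr

0.0625 cm/yr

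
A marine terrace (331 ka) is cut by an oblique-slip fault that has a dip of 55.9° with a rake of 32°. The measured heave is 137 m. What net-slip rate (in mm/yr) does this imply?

1.39 mm/yr

dip-slip = heave / cos(dip) = 137 / cos(55.9°) = 244.4 m
net slip = dip-slip / sin(rake) = 244.4 / sin(32°) = 461.1 m
rate = 461.1 m / 331 ka = 0.00139 m/yr = 1.39 mm/yr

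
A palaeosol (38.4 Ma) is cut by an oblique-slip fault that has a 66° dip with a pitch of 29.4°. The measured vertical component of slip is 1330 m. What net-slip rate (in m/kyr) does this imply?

0.0772 m/kyr

dip-slip = throw / sin(dip) = 1330 / sin(66°) = 1456 m
net slip = dip-slip / sin(rake) = 1456 / sin(29.4°) = 2966 m
rate = 2966 m / 38.4 Ma = 0.0000772 m/yr = 0.0772 m/kyr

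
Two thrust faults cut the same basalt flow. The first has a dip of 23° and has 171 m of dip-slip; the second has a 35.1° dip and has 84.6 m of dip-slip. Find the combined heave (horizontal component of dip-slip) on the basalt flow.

227 m

heave_A = 171 × cos(23°) = 157.4 m
heave_B = 84.6 × cos(35.1°) = 69.22 m
total = 157.4 + 69.22 = 227 m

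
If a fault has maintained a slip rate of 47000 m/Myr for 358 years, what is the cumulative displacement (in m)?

16.8 m

slip = rate × time = 47000 m/Myr × 358 years = 16.8 m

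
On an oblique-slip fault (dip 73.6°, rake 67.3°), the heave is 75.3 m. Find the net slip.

289 m

dip-slip = heave / cos(dip) = 75.3 / cos(73.6°) = 266.7 m
net slip = dip-slip / sin(rake) = 266.7 / sin(67.3°) = 289 m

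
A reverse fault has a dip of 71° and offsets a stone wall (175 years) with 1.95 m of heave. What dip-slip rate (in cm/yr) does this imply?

3.42 cm/yr

dip-slip = heave / cos(dip) = 1.95 m / cos(71°) = 5.990 m
rate = 5.990 m / 175 years = 0.0342 m/yr = 3.42 cm/yr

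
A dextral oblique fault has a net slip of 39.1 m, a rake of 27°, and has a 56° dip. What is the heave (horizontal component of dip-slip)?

dip-slip = net slip × sin(rake) = 39.1 m × sin(27°) = 17.75 m
heave = dip-slip × cos(dip) = 17.75 × cos(56°) = 9.93 m

9.93 m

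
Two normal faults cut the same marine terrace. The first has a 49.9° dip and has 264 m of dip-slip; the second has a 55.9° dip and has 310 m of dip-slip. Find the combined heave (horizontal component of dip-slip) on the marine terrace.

heave_A = 264 × cos(49.9°) = 170 m
heave_B = 310 × cos(55.9°) = 173.8 m
total = 170 + 173.8 = 344 m

344 m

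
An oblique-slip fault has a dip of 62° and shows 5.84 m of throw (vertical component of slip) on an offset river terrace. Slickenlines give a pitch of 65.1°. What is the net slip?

dip-slip = throw / sin(dip) = 5.84 / sin(62°) = 6.614 m
net slip = dip-slip / sin(rake) = 6.614 / sin(65.1°) = 7.29 m

7.29 m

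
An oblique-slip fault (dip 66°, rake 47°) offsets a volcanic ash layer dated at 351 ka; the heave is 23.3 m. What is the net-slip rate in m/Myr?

dip-slip = heave / cos(dip) = 23.3 / cos(66°) = 57.29 m
net slip = dip-slip / sin(rake) = 57.29 / sin(47°) = 78.33 m
rate = 78.33 m / 351 ka = 0.000223 m/yr = 223 m/Myr

223 m/Myr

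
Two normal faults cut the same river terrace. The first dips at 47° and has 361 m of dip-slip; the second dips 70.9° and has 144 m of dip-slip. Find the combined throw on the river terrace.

throw_A = 361 × sin(47°) = 264 m
throw_B = 144 × sin(70.9°) = 136.1 m
total = 264 + 136.1 = 400 m

400 m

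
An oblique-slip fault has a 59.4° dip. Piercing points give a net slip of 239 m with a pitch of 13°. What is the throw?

46.3 m

dip-slip = net slip × sin(rake) = 239 m × sin(13°) = 53.76 m
throw = dip-slip × sin(dip) = 53.76 × sin(59.4°) = 46.3 m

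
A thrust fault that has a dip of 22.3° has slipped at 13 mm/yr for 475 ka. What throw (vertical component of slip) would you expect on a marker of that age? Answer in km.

2.34 km

dip-slip = rate × time = 13 mm/yr × 475 ka = 6175 m
throw = dip-slip × sin(dip) = 6175 × sin(22.3°) = 2340 m = 2.34 km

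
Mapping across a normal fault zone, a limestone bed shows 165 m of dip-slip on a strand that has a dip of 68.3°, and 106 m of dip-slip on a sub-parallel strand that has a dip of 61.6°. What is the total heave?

111 m

heave_A = 165 × cos(68.3°) = 61.01 m
heave_B = 106 × cos(61.6°) = 50.42 m
total = 61.01 + 50.42 = 111 m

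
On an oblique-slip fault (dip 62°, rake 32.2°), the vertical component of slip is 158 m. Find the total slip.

dip-slip = throw / sin(dip) = 158 / sin(62°) = 178.9 m
net slip = dip-slip / sin(rake) = 178.9 / sin(32.2°) = 336 m

336 m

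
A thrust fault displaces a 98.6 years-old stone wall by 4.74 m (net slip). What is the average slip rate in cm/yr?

rate = 4.74 m / 98.6 years = 0.0481 m/yr = 4.81 cm/yr

4.81 cm/yr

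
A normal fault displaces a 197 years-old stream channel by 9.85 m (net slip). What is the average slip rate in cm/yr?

rate = 9.85 m / 197 years = 0.0500 m/yr = 5 cm/yr

5 cm/yr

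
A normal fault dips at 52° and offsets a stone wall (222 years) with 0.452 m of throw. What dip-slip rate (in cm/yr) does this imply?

dip-slip = throw / sin(dip) = 0.452 m / sin(52°) = 0.5736 m
rate = 0.5736 m / 222 years = 0.00258 m/yr = 0.258 cm/yr

0.258 cm/yr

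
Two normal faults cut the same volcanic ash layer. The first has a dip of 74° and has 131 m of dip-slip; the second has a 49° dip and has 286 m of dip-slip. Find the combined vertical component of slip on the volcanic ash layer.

342 m

throw_A = 131 × sin(74°) = 125.9 m
throw_B = 286 × sin(49°) = 215.8 m
total = 125.9 + 215.8 = 342 m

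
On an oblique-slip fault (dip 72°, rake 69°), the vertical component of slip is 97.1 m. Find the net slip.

dip-slip = throw / sin(dip) = 97.1 / sin(72°) = 102.1 m
net slip = dip-slip / sin(rake) = 102.1 / sin(69°) = 109 m

109 m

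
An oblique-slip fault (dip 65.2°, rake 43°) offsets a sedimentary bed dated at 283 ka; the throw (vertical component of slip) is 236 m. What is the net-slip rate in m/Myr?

1350 m/Myr

dip-slip = throw / sin(dip) = 236 / sin(65.2°) = 260 m
net slip = dip-slip / sin(rake) = 260 / sin(43°) = 381.2 m
rate = 381.2 m / 283 ka = 0.00135 m/yr = 1350 m/Myr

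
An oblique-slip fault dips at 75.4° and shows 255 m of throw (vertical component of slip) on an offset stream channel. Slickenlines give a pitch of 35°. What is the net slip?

459 m

dip-slip = throw / sin(dip) = 255 / sin(75.4°) = 263.5 m
net slip = dip-slip / sin(rake) = 263.5 / sin(35°) = 459 m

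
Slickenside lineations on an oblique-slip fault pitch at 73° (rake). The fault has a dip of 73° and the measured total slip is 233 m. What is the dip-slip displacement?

223 m

dip-slip = net slip × sin(rake) = 233 m × sin(73°) = 223 m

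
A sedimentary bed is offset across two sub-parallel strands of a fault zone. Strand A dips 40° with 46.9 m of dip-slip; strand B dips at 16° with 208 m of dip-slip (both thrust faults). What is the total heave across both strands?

236 m

heave_A = 46.9 × cos(40°) = 35.93 m
heave_B = 208 × cos(16°) = 199.9 m
total = 35.93 + 199.9 = 236 m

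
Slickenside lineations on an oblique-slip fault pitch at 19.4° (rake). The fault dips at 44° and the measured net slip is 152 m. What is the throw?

dip-slip = net slip × sin(rake) = 152 m × sin(19.4°) = 50.49 m
throw = dip-slip × sin(dip) = 50.49 × sin(44°) = 35.1 m

35.1 m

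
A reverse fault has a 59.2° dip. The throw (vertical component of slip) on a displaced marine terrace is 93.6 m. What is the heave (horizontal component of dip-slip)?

55.8 m

heave = throw / tan(dip) = 93.6 / tan(59.2°) = 55.8 m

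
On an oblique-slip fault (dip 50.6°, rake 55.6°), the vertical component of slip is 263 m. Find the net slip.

412 m

dip-slip = throw / sin(dip) = 263 / sin(50.6°) = 340.4 m
net slip = dip-slip / sin(rake) = 340.4 / sin(55.6°) = 412 m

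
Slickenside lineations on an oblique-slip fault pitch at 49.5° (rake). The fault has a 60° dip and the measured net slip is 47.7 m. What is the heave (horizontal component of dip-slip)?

dip-slip = net slip × sin(rake) = 47.7 m × sin(49.5°) = 36.27 m
heave = dip-slip × cos(dip) = 36.27 × cos(60°) = 18.1 m

18.1 m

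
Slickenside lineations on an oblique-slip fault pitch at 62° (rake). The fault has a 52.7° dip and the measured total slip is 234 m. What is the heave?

125 m

dip-slip = net slip × sin(rake) = 234 m × sin(62°) = 206.6 m
heave = dip-slip × cos(dip) = 206.6 × cos(52.7°) = 125 m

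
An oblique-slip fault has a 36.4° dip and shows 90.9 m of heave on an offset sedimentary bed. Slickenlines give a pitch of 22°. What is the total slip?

dip-slip = heave / cos(dip) = 90.9 / cos(36.4°) = 112.9 m
net slip = dip-slip / sin(rake) = 112.9 / sin(22°) = 301 m

301 m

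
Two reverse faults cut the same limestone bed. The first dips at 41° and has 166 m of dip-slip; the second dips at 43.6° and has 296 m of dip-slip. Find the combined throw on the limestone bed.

throw_A = 166 × sin(41°) = 108.9 m
throw_B = 296 × sin(43.6°) = 204.1 m
total = 108.9 + 204.1 = 313 m

313 m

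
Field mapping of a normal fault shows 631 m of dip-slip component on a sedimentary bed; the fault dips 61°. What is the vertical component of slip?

552 m

throw = dip-slip × sin(dip) = 631 m × sin(61°) = 552 m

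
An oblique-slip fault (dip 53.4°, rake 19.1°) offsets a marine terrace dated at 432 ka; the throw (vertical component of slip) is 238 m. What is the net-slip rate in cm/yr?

dip-slip = throw / sin(dip) = 238 / sin(53.4°) = 296.5 m
net slip = dip-slip / sin(rake) = 296.5 / sin(19.1°) = 906 m
rate = 906 m / 432 ka = 0.00210 m/yr = 0.210 cm/yr

0.210 cm/yr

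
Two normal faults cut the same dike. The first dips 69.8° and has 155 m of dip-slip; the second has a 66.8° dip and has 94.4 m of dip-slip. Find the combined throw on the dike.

throw_A = 155 × sin(69.8°) = 145.5 m
throw_B = 94.4 × sin(66.8°) = 86.77 m
total = 145.5 + 86.77 = 232 m

232 m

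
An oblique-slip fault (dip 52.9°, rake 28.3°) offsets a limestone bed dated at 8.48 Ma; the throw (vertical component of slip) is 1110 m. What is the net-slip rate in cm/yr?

0.0346 cm/yr

dip-slip = throw / sin(dip) = 1110 / sin(52.9°) = 1392 m
net slip = dip-slip / sin(rake) = 1392 / sin(28.3°) = 2936 m
rate = 2936 m / 8.48 Ma = 0.000346 m/yr = 0.0346 cm/yr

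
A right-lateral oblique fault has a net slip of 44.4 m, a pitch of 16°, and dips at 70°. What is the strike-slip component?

strike-slip = net slip × cos(rake) = 44.4 m × cos(16°) = 42.7 m

42.7 m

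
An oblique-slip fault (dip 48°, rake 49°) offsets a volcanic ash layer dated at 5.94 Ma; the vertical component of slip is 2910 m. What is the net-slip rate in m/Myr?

873 m/Myr

dip-slip = throw / sin(dip) = 2910 / sin(48°) = 3916 m
net slip = dip-slip / sin(rake) = 3916 / sin(49°) = 5188 m
rate = 5188 m / 5.94 Ma = 0.000873 m/yr = 873 m/Myr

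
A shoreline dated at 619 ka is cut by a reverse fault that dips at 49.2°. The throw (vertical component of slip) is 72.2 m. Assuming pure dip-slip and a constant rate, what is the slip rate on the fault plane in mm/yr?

dip-slip = throw / sin(dip) = 72.2 m / sin(49.2°) = 95.38 m
rate = 95.38 m / 619 ka = 0.000154 m/yr = 0.154 mm/yr

0.154 mm/yr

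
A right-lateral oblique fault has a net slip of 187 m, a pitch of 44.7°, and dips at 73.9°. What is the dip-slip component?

dip-slip = net slip × sin(rake) = 187 m × sin(44.7°) = 132 m

132 m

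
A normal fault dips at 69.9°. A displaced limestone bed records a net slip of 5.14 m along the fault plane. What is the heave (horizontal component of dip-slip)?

heave = dip-slip × cos(dip) = 5.14 m × cos(69.9°) = 1.77 m

1.77 m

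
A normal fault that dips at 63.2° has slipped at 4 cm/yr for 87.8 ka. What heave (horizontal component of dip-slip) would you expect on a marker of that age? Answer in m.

dip-slip = rate × time = 4 cm/yr × 87.8 ka = 3512 m
heave = dip-slip × cos(dip) = 3512 × cos(63.2°) = 1580 m

1580 m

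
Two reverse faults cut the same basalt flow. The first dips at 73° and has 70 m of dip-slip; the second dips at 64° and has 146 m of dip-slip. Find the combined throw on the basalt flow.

throw_A = 70 × sin(73°) = 66.94 m
throw_B = 146 × sin(64°) = 131.2 m
total = 66.94 + 131.2 = 198 m

198 m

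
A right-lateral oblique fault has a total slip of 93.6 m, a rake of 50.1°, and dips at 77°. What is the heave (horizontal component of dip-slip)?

dip-slip = net slip × sin(rake) = 93.6 m × sin(50.1°) = 71.81 m
heave = dip-slip × cos(dip) = 71.81 × cos(77°) = 16.2 m

16.2 m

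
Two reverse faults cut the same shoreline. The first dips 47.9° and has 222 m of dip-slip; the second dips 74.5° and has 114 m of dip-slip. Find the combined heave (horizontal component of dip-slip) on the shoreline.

heave_A = 222 × cos(47.9°) = 148.8 m
heave_B = 114 × cos(74.5°) = 30.47 m
total = 148.8 + 30.47 = 179 m

179 m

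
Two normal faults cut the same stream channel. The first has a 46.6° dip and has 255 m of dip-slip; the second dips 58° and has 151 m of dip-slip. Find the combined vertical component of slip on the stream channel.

throw_A = 255 × sin(46.6°) = 185.3 m
throw_B = 151 × sin(58°) = 128.1 m
total = 185.3 + 128.1 = 313 m

313 m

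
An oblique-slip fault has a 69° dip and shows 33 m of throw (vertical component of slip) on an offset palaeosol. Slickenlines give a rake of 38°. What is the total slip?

57.4 m

dip-slip = throw / sin(dip) = 33 / sin(69°) = 35.35 m
net slip = dip-slip / sin(rake) = 35.35 / sin(38°) = 57.4 m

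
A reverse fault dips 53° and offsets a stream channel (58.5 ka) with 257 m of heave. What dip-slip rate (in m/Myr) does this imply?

dip-slip = heave / cos(dip) = 257 m / cos(53°) = 427 m
rate = 427 m / 58.5 ka = 0.00730 m/yr = 7300 m/Myr

7300 m/Myr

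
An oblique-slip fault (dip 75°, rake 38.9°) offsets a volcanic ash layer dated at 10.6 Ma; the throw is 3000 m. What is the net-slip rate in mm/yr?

dip-slip = throw / sin(dip) = 3000 / sin(75°) = 3106 m
net slip = dip-slip / sin(rake) = 3106 / sin(38.9°) = 4946 m
rate = 4946 m / 10.6 Ma = 0.000467 m/yr = 0.467 mm/yr

0.467 mm/yr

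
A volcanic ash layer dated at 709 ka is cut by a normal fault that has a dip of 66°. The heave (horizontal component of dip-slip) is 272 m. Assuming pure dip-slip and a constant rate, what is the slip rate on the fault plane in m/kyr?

dip-slip = heave / cos(dip) = 272 m / cos(66°) = 668.7 m
rate = 668.7 m / 709 ka = 0.000943 m/yr = 0.943 m/kyr

0.943 m/kyr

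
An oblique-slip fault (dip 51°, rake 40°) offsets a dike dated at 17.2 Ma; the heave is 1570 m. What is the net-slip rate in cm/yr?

dip-slip = heave / cos(dip) = 1570 / cos(51°) = 2495 m
net slip = dip-slip / sin(rake) = 2495 / sin(40°) = 3881 m
rate = 3881 m / 17.2 Ma = 0.000226 m/yr = 0.0226 cm/yr

0.0226 cm/yr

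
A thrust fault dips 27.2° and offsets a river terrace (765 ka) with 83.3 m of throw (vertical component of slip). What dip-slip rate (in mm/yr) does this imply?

dip-slip = throw / sin(dip) = 83.3 m / sin(27.2°) = 182.2 m
rate = 182.2 m / 765 ka = 0.000238 m/yr = 0.238 mm/yr

0.238 mm/yr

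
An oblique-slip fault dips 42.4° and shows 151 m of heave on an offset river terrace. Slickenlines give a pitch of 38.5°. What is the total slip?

328 m

dip-slip = heave / cos(dip) = 151 / cos(42.4°) = 204.5 m
net slip = dip-slip / sin(rake) = 204.5 / sin(38.5°) = 328 m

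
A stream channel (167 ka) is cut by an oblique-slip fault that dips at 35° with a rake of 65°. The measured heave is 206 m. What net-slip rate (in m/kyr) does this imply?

1.66 m/kyr

dip-slip = heave / cos(dip) = 206 / cos(35°) = 251.5 m
net slip = dip-slip / sin(rake) = 251.5 / sin(65°) = 277.5 m
rate = 277.5 m / 167 ka = 0.00166 m/yr = 1.66 m/kyr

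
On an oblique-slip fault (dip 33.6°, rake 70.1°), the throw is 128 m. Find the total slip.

dip-slip = throw / sin(dip) = 128 / sin(33.6°) = 231.3 m
net slip = dip-slip / sin(rake) = 231.3 / sin(70.1°) = 246 m

246 m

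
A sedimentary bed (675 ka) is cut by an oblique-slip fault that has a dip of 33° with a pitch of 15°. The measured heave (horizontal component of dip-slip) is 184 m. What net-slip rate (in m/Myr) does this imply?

dip-slip = heave / cos(dip) = 184 / cos(33°) = 219.4 m
net slip = dip-slip / sin(rake) = 219.4 / sin(15°) = 847.7 m
rate = 847.7 m / 675 ka = 0.00126 m/yr = 1260 m/Myr

1260 m/Myr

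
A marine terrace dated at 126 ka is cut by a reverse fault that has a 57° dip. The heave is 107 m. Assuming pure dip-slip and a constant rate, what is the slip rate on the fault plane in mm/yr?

dip-slip = heave / cos(dip) = 107 m / cos(57°) = 196.5 m
rate = 196.5 m / 126 ka = 0.00156 m/yr = 1.56 mm/yr

1.56 mm/yr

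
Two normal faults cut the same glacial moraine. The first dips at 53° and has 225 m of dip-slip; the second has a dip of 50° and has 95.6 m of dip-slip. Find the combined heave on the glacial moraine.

heave_A = 225 × cos(53°) = 135.4 m
heave_B = 95.6 × cos(50°) = 61.45 m
total = 135.4 + 61.45 = 197 m

197 m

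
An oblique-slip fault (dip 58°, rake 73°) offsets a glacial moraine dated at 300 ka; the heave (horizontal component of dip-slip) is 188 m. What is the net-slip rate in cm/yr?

dip-slip = heave / cos(dip) = 188 / cos(58°) = 354.8 m
net slip = dip-slip / sin(rake) = 354.8 / sin(73°) = 371 m
rate = 371 m / 300 ka = 0.00124 m/yr = 0.124 cm/yr

0.124 cm/yr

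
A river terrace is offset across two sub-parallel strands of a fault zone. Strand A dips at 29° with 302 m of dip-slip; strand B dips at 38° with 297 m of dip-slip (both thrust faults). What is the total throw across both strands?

329 m

throw_A = 302 × sin(29°) = 146.4 m
throw_B = 297 × sin(38°) = 182.9 m
total = 146.4 + 182.9 = 329 m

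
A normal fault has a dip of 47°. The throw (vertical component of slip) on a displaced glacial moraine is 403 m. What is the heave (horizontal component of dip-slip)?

heave = throw / tan(dip) = 403 / tan(47°) = 376 m

376 m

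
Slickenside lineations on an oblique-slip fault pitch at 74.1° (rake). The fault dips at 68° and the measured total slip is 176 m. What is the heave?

63.4 m

dip-slip = net slip × sin(rake) = 176 m × sin(74.1°) = 169.3 m
heave = dip-slip × cos(dip) = 169.3 × cos(68°) = 63.4 m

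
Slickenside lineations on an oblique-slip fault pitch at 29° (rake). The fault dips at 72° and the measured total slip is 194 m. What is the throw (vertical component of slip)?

89.4 m

dip-slip = net slip × sin(rake) = 194 m × sin(29°) = 94.05 m
throw = dip-slip × sin(dip) = 94.05 × sin(72°) = 89.4 m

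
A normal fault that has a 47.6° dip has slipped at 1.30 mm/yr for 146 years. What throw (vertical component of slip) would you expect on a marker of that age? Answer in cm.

dip-slip = rate × time = 1.30 mm/yr × 146 years = 0.1898 m
throw = dip-slip × sin(dip) = 0.1898 × sin(47.6°) = 0.140 m = 14 cm

14 cm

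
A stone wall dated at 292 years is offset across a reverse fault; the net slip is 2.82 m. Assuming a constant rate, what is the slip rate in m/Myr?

9660 m/Myr

rate = 2.82 m / 292 years = 0.00966 m/yr = 9660 m/Myr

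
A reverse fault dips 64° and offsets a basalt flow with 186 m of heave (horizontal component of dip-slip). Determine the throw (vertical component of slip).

throw = heave × tan(dip) = 186 × tan(64°) = 381 m

381 m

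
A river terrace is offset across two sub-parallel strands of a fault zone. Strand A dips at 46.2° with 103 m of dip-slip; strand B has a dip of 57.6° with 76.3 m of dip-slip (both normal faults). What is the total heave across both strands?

heave_A = 103 × cos(46.2°) = 71.29 m
heave_B = 76.3 × cos(57.6°) = 40.88 m
total = 71.29 + 40.88 = 112 m

112 m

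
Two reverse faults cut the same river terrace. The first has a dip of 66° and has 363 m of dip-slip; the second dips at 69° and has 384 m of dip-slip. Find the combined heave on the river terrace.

285 m

heave_A = 363 × cos(66°) = 147.6 m
heave_B = 384 × cos(69°) = 137.6 m
total = 147.6 + 137.6 = 285 m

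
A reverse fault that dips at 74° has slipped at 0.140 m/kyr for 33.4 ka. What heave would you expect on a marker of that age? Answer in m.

dip-slip = rate × time = 0.140 m/kyr × 33.4 ka = 4.676 m
heave = dip-slip × cos(dip) = 4.676 × cos(74°) = 1.29 m

1.29 m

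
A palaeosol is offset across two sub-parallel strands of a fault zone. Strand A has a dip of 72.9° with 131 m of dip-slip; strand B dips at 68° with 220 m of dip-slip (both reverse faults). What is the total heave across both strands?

121 m

heave_A = 131 × cos(72.9°) = 38.52 m
heave_B = 220 × cos(68°) = 82.41 m
total = 38.52 + 82.41 = 121 m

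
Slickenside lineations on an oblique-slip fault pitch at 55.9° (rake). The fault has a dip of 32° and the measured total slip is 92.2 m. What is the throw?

40.5 m

dip-slip = net slip × sin(rake) = 92.2 m × sin(55.9°) = 76.35 m
throw = dip-slip × sin(dip) = 76.35 × sin(32°) = 40.5 m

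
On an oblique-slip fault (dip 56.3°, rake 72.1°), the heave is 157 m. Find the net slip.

dip-slip = heave / cos(dip) = 157 / cos(56.3°) = 283 m
net slip = dip-slip / sin(rake) = 283 / sin(72.1°) = 297 m

297 m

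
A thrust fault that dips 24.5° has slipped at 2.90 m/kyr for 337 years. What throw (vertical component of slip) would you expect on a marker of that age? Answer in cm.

dip-slip = rate × time = 2.90 m/kyr × 337 years = 0.9773 m
throw = dip-slip × sin(dip) = 0.9773 × sin(24.5°) = 0.405 m = 40.5 cm

40.5 cm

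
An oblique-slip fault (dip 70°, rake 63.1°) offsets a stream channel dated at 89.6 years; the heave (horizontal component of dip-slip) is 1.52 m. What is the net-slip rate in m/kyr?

55.6 m/kyr

dip-slip = heave / cos(dip) = 1.52 / cos(70°) = 4.444 m
net slip = dip-slip / sin(rake) = 4.444 / sin(63.1°) = 4.983 m
rate = 4.983 m / 89.6 years = 0.0556 m/yr = 55.6 m/kyr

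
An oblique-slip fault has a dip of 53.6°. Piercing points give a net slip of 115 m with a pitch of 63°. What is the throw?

82.5 m

dip-slip = net slip × sin(rake) = 115 m × sin(63°) = 102.5 m
throw = dip-slip × sin(dip) = 102.5 × sin(53.6°) = 82.5 m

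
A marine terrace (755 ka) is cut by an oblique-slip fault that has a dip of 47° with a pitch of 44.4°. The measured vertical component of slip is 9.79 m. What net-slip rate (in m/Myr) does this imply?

25.3 m/Myr

dip-slip = throw / sin(dip) = 9.79 / sin(47°) = 13.39 m
net slip = dip-slip / sin(rake) = 13.39 / sin(44.4°) = 19.13 m
rate = 19.13 m / 755 ka = 0.0000253 m/yr = 25.3 m/Myr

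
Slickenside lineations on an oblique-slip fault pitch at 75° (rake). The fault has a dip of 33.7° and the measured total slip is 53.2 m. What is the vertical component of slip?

28.5 m

dip-slip = net slip × sin(rake) = 53.2 m × sin(75°) = 51.39 m
throw = dip-slip × sin(dip) = 51.39 × sin(33.7°) = 28.5 m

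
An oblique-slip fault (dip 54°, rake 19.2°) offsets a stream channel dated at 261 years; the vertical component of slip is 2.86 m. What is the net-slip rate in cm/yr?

4.12 cm/yr

dip-slip = throw / sin(dip) = 2.86 / sin(54°) = 3.535 m
net slip = dip-slip / sin(rake) = 3.535 / sin(19.2°) = 10.75 m
rate = 10.75 m / 261 years = 0.0412 m/yr = 4.12 cm/yr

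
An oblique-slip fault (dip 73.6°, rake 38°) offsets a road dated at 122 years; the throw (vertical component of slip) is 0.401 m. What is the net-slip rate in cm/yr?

0.557 cm/yr

dip-slip = throw / sin(dip) = 0.401 / sin(73.6°) = 0.4180 m
net slip = dip-slip / sin(rake) = 0.4180 / sin(38°) = 0.6790 m
rate = 0.6790 m / 122 years = 0.00557 m/yr = 0.557 cm/yr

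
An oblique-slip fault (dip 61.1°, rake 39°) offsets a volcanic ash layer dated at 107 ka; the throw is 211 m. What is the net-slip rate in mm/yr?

dip-slip = throw / sin(dip) = 211 / sin(61.1°) = 241 m
net slip = dip-slip / sin(rake) = 241 / sin(39°) = 383 m
rate = 383 m / 107 ka = 0.00358 m/yr = 3.58 mm/yr

3.58 mm/yr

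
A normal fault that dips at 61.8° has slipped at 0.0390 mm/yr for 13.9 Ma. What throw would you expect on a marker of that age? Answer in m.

478 m

dip-slip = rate × time = 0.0390 mm/yr × 13.9 Ma = 542.1 m
throw = dip-slip × sin(dip) = 542.1 × sin(61.8°) = 478 m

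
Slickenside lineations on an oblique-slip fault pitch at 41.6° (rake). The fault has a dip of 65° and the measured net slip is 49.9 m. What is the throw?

30 m

dip-slip = net slip × sin(rake) = 49.9 m × sin(41.6°) = 33.13 m
throw = dip-slip × sin(dip) = 33.13 × sin(65°) = 30 m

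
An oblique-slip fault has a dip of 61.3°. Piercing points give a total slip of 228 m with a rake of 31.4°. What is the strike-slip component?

strike-slip = net slip × cos(rake) = 228 m × cos(31.4°) = 195 m

195 m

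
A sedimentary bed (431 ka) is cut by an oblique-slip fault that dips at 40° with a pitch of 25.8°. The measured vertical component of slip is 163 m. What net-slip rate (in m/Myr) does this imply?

1350 m/Myr

dip-slip = throw / sin(dip) = 163 / sin(40°) = 253.6 m
net slip = dip-slip / sin(rake) = 253.6 / sin(25.8°) = 582.6 m
rate = 582.6 m / 431 ka = 0.00135 m/yr = 1350 m/Myr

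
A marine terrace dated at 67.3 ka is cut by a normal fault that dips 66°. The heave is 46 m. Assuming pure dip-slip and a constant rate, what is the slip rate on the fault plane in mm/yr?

1.68 mm/yr

dip-slip = heave / cos(dip) = 46 m / cos(66°) = 113.1 m
rate = 113.1 m / 67.3 ka = 0.00168 m/yr = 1.68 mm/yr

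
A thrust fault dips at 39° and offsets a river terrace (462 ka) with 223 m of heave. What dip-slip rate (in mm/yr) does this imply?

dip-slip = heave / cos(dip) = 223 m / cos(39°) = 286.9 m
rate = 286.9 m / 462 ka = 0.000621 m/yr = 0.621 mm/yr

0.621 mm/yr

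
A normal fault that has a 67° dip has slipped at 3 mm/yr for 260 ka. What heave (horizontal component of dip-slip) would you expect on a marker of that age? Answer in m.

dip-slip = rate × time = 3 mm/yr × 260 ka = 780 m
heave = dip-slip × cos(dip) = 780 × cos(67°) = 305 m

305 m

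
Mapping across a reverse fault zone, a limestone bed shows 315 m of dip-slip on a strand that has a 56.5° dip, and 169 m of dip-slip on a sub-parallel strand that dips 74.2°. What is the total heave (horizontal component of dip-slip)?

220 m

heave_A = 315 × cos(56.5°) = 173.9 m
heave_B = 169 × cos(74.2°) = 46.02 m
total = 173.9 + 46.02 = 220 m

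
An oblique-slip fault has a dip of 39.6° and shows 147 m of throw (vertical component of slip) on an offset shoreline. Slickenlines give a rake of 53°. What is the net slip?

dip-slip = throw / sin(dip) = 147 / sin(39.6°) = 230.6 m
net slip = dip-slip / sin(rake) = 230.6 / sin(53°) = 289 m

289 m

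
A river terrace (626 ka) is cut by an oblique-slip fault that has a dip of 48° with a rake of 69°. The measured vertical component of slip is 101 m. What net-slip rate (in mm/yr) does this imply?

dip-slip = throw / sin(dip) = 101 / sin(48°) = 135.9 m
net slip = dip-slip / sin(rake) = 135.9 / sin(69°) = 145.6 m
rate = 145.6 m / 626 ka = 0.000233 m/yr = 0.233 mm/yr

0.233 mm/yr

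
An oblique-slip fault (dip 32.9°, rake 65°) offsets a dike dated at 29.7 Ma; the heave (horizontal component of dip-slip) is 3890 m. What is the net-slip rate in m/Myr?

dip-slip = heave / cos(dip) = 3890 / cos(32.9°) = 4633 m
net slip = dip-slip / sin(rake) = 4633 / sin(65°) = 5112 m
rate = 5112 m / 29.7 Ma = 0.000172 m/yr = 172 m/Myr

172 m/Myr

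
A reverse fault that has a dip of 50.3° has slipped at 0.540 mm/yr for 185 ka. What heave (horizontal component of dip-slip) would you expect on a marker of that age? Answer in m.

dip-slip = rate × time = 0.540 mm/yr × 185 ka = 99.90 m
heave = dip-slip × cos(dip) = 99.90 × cos(50.3°) = 63.8 m

63.8 m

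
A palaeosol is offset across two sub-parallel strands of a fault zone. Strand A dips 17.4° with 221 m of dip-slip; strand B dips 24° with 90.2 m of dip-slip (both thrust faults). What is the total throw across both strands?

103 m

throw_A = 221 × sin(17.4°) = 66.09 m
throw_B = 90.2 × sin(24°) = 36.69 m
total = 66.09 + 36.69 = 103 m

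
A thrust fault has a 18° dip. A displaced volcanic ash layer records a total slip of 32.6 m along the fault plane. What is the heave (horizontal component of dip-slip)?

heave = dip-slip × cos(dip) = 32.6 m × cos(18°) = 31 m

31 m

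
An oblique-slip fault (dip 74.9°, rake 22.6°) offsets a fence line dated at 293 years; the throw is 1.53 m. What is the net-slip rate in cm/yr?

1.41 cm/yr

dip-slip = throw / sin(dip) = 1.53 / sin(74.9°) = 1.585 m
net slip = dip-slip / sin(rake) = 1.585 / sin(22.6°) = 4.124 m
rate = 4.124 m / 293 years = 0.0141 m/yr = 1.41 cm/yr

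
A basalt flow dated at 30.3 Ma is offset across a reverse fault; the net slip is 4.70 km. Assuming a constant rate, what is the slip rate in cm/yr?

rate = 4.70 km / 30.3 Ma = 0.000155 m/yr = 0.0155 cm/yr

0.0155 cm/yr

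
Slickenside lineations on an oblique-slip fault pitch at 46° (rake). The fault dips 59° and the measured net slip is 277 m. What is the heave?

103 m

dip-slip = net slip × sin(rake) = 277 m × sin(46°) = 199.3 m
heave = dip-slip × cos(dip) = 199.3 × cos(59°) = 103 m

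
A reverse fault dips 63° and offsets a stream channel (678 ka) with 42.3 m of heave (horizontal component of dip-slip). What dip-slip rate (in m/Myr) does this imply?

dip-slip = heave / cos(dip) = 42.3 m / cos(63°) = 93.17 m
rate = 93.17 m / 678 ka = 0.000137 m/yr = 137 m/Myr

137 m/Myr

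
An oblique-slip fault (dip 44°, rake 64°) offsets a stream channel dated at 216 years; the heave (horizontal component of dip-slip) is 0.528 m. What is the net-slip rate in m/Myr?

3780 m/Myr

dip-slip = heave / cos(dip) = 0.528 / cos(44°) = 0.7340 m
net slip = dip-slip / sin(rake) = 0.7340 / sin(64°) = 0.8167 m
rate = 0.8167 m / 216 years = 0.00378 m/yr = 3780 m/Myr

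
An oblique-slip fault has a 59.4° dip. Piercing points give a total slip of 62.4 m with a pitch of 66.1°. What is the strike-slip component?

25.3 m

strike-slip = net slip × cos(rake) = 62.4 m × cos(66.1°) = 25.3 m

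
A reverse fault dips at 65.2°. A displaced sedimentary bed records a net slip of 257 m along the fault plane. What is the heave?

heave = dip-slip × cos(dip) = 257 m × cos(65.2°) = 108 m

108 m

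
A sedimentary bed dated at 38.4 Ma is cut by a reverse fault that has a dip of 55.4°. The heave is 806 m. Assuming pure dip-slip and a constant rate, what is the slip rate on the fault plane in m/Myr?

37 m/Myr

dip-slip = heave / cos(dip) = 806 m / cos(55.4°) = 1419 m
rate = 1419 m / 38.4 Ma = 0.0000370 m/yr = 37 m/Myr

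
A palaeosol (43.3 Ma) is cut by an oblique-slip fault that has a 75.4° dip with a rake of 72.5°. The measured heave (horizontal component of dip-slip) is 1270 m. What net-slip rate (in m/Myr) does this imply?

122 m/Myr

dip-slip = heave / cos(dip) = 1270 / cos(75.4°) = 5038 m
net slip = dip-slip / sin(rake) = 5038 / sin(72.5°) = 5283 m
rate = 5283 m / 43.3 Ma = 0.000122 m/yr = 122 m/Myr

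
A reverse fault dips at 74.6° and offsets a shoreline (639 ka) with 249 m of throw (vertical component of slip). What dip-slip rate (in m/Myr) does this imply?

404 m/Myr

dip-slip = throw / sin(dip) = 249 m / sin(74.6°) = 258.3 m
rate = 258.3 m / 639 ka = 0.000404 m/yr = 404 m/Myr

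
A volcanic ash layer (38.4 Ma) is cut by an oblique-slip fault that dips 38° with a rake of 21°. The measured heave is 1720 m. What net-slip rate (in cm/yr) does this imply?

dip-slip = heave / cos(dip) = 1720 / cos(38°) = 2183 m
net slip = dip-slip / sin(rake) = 2183 / sin(21°) = 6091 m
rate = 6091 m / 38.4 Ma = 0.000159 m/yr = 0.0159 cm/yr

0.0159 cm/yr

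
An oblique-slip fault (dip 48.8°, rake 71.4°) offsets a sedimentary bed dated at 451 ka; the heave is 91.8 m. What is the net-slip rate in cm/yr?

dip-slip = heave / cos(dip) = 91.8 / cos(48.8°) = 139.4 m
net slip = dip-slip / sin(rake) = 139.4 / sin(71.4°) = 147 m
rate = 147 m / 451 ka = 0.000326 m/yr = 0.0326 cm/yr

0.0326 cm/yr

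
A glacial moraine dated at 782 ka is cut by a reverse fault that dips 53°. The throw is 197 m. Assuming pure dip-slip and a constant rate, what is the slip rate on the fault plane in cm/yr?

dip-slip = throw / sin(dip) = 197 m / sin(53°) = 246.7 m
rate = 246.7 m / 782 ka = 0.000315 m/yr = 0.0315 cm/yr

0.0315 cm/yr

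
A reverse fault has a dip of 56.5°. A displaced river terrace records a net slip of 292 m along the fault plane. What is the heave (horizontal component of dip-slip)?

161 m

heave = dip-slip × cos(dip) = 292 m × cos(56.5°) = 161 m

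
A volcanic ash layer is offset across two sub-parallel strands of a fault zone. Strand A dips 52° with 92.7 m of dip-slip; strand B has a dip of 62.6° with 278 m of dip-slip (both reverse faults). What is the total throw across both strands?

320 m

throw_A = 92.7 × sin(52°) = 73.05 m
throw_B = 278 × sin(62.6°) = 246.8 m
total = 73.05 + 246.8 = 320 m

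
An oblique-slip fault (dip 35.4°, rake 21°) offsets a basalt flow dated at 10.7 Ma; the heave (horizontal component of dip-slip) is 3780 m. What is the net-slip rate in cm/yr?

dip-slip = heave / cos(dip) = 3780 / cos(35.4°) = 4637 m
net slip = dip-slip / sin(rake) = 4637 / sin(21°) = 12940 m
rate = 12940 m / 10.7 Ma = 0.00121 m/yr = 0.121 cm/yr

0.121 cm/yr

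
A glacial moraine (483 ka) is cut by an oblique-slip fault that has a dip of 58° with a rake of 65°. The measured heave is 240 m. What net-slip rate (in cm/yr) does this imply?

0.103 cm/yr

dip-slip = heave / cos(dip) = 240 / cos(58°) = 452.9 m
net slip = dip-slip / sin(rake) = 452.9 / sin(65°) = 499.7 m
rate = 499.7 m / 483 ka = 0.00103 m/yr = 0.103 cm/yr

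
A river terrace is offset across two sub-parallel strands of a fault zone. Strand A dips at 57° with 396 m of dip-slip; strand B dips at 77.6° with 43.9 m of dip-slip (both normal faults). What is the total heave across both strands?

heave_A = 396 × cos(57°) = 215.7 m
heave_B = 43.9 × cos(77.6°) = 9.427 m
total = 215.7 + 9.427 = 225 m

225 m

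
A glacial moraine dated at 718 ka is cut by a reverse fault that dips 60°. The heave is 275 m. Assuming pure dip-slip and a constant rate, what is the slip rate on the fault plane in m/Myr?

766 m/Myr

dip-slip = heave / cos(dip) = 275 m / cos(60°) = 550 m
rate = 550 m / 718 ka = 0.000766 m/yr = 766 m/Myr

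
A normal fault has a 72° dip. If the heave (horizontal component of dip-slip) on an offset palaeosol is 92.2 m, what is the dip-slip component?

dip-slip = heave / cos(dip) = 92.2 / cos(72°) = 298 m

298 m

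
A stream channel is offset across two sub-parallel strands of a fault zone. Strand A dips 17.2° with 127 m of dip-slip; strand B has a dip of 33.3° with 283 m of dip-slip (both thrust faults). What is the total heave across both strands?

358 m

heave_A = 127 × cos(17.2°) = 121.3 m
heave_B = 283 × cos(33.3°) = 236.5 m
total = 121.3 + 236.5 = 358 m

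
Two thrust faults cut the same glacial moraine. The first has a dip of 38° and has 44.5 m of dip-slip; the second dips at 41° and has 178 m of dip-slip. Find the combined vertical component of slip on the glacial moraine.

throw_A = 44.5 × sin(38°) = 27.40 m
throw_B = 178 × sin(41°) = 116.8 m
total = 27.40 + 116.8 = 144 m

144 m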